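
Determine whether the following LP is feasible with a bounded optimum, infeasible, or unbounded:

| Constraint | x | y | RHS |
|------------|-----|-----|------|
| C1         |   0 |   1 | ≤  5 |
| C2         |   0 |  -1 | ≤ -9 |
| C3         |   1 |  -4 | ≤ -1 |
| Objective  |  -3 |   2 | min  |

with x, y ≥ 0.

Infeasible (no feasible solution exists)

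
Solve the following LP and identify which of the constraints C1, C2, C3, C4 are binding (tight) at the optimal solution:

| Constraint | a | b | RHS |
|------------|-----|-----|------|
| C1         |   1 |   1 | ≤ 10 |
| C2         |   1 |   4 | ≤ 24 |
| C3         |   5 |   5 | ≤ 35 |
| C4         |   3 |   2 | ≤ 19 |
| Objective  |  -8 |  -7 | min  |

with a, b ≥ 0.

At a = 5, b = 2, compute slack b - a·x for each constraint:
  C1: 10 − 7 = 3  (slack)
  C2: 24 − 13 = 11  (slack)
  C3: 35 − 35 = 0  (binding)
  C4: 19 − 19 = 0  (binding)

Optimal: a = 5, b = 2
Binding: C3, C4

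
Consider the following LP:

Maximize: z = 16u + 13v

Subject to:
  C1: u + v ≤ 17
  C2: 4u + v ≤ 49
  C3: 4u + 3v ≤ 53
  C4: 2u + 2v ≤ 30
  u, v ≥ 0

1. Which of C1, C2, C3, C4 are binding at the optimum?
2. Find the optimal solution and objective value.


1. C3, C4
2. u = 8, v = 7, z = 219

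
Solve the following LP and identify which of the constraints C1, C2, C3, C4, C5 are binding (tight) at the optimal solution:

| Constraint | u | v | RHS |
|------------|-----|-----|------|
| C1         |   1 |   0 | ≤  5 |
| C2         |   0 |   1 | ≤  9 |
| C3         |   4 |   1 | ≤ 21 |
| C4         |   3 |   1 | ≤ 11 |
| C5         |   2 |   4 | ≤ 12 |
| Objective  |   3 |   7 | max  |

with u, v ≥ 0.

At u = 0, v = 3, compute slack b - a·x for each constraint:
  C1: 5 − 0 = 5  (slack)
  C2: 9 − 3 = 6  (slack)
  C3: 21 − 3 = 18  (slack)
  C4: 11 − 3 = 8  (slack)
  C5: 12 − 12 = 0  (binding)

Optimal: u = 0, v = 3
Binding: C5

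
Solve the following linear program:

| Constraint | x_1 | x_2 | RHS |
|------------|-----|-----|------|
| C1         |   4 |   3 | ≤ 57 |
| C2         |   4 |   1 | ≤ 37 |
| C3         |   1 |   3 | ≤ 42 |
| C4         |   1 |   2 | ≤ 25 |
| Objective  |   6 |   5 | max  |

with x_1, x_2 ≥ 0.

Evaluate the objective at each vertex of the feasible region:
  z(0, 0) = 0
  z(9.25, 0) = 55.5
  z(7, 9) = 87  ←
  z(0, 12.5) = 62.5
The maximum is at x_1 = 7, x_2 = 9.

x_1 = 7, x_2 = 9, z = 87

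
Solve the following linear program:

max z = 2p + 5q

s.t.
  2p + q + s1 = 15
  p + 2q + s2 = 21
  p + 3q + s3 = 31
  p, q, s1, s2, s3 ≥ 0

Evaluate the objective at each vertex of the feasible region:
  z(0, 0) = 0
  z(7.5, 0) = 15
  z(3, 9) = 51
  z(1, 10) = 52  ←
  z(0, 10.33) = 51.67
The maximum is at p = 1, q = 10.

p = 1, q = 10, z = 52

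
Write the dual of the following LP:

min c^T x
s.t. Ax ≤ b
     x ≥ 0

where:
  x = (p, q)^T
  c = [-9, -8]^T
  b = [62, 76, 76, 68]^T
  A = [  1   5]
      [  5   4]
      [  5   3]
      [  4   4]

Primal min cᵀx s.t. Ax ≤ b, x ≥ 0  →  Dual max −bᵀy s.t. Aᵀy ≥ −c, y ≥ 0.

Maximize: z = -62y1 - 76y2 - 76y3 - 68y4

Subject to:
  y1 + 5y2 + 5y3 + 4y4 ≥ 9
  5y1 + 4y2 + 3y3 + 4y4 ≥ 8
  y1, y2, y3, y4 ≥ 0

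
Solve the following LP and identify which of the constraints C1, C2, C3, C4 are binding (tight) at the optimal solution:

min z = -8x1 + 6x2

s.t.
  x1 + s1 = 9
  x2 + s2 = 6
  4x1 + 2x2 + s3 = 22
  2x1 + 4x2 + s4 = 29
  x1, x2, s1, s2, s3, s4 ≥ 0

At x1 = 5.5, x2 = 0, compute slack b - a·x for each constraint:
  C1: 9 − 5.5 = 3.5  (slack)
  C2: 6 − 0 = 6  (slack)
  C3: 22 − 22 = 0  (binding)
  C4: 29 − 11 = 18  (slack)

Optimal: x1 = 5.5, x2 = 0
Binding: C3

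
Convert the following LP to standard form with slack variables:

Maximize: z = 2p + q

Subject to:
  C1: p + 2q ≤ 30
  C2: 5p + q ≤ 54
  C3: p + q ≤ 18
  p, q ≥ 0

max z = 2p + q

s.t.
  p + 2q + s1 = 30
  5p + q + s2 = 54
  p + q + s3 = 18
  p, q, s1, s2, s3 ≥ 0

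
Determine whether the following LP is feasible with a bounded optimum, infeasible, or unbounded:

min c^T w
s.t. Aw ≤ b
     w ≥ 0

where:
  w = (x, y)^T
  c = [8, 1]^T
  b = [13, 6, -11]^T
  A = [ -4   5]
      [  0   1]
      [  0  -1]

Infeasible (no feasible solution exists)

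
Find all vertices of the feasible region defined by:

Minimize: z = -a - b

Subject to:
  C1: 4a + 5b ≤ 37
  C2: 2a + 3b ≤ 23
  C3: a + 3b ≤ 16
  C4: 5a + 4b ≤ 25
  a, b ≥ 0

(0, 0), (5, 0), (1, 5), (0, 5.333)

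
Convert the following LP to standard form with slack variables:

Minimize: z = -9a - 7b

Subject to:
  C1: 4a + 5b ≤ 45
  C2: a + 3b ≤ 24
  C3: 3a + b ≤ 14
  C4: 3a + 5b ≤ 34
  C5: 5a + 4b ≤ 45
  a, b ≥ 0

min z = -9a - 7b

s.t.
  4a + 5b + s1 = 45
  a + 3b + s2 = 24
  3a + b + s3 = 14
  3a + 5b + s4 = 34
  5a + 4b + s5 = 45
  a, b, s1, s2, s3, s4, s5 ≥ 0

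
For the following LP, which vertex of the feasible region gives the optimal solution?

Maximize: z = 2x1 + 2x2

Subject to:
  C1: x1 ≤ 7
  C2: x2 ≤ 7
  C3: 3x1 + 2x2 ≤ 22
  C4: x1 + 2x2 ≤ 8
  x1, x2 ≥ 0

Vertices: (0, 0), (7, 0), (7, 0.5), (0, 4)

Evaluate the objective at each vertex of the feasible region:
  z(0, 0) = 0
  z(7, 0) = 14
  z(7, 0.5) = 15  ←
  z(0, 4) = 8
The maximum is at x1 = 7, x2 = 0.5.

(7, 0.5)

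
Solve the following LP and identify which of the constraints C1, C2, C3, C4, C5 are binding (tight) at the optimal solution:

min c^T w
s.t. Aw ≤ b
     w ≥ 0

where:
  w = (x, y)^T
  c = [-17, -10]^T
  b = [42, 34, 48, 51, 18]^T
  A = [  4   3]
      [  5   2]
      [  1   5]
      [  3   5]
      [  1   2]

At x = 4, y = 7, compute slack b - a·x for each constraint:
  C1: 42 − 37 = 5  (slack)
  C2: 34 − 34 = 0  (binding)
  C3: 48 − 39 = 9  (slack)
  C4: 51 − 47 = 4  (slack)
  C5: 18 − 18 = 0  (binding)

Optimal: x = 4, y = 7
Binding: C2, C5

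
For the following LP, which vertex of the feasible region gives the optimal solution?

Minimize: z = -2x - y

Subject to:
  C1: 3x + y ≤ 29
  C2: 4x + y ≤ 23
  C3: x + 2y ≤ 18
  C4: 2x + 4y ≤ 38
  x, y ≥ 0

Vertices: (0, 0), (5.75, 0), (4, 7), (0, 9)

Evaluate the objective at each vertex of the feasible region:
  z(0, 0) = 0
  z(5.75, 0) = -11.5
  z(4, 7) = -15  ←
  z(0, 9) = -9
The minimum is at x = 4, y = 7.

(4, 7)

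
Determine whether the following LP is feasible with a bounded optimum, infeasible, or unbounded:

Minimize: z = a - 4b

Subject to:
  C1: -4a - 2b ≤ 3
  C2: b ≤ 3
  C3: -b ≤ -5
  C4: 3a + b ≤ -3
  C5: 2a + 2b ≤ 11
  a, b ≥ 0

Infeasible (no feasible solution exists)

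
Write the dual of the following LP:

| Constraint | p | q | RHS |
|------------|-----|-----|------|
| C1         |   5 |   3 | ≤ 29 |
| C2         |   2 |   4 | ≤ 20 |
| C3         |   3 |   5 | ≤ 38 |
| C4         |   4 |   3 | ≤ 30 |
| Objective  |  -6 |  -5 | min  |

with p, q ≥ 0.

Primal min cᵀx s.t. Ax ≤ b, x ≥ 0  →  Dual max −bᵀy s.t. Aᵀy ≥ −c, y ≥ 0.

Maximize: z = -29y1 - 20y2 - 38y3 - 30y4

Subject to:
  5y1 + 2y2 + 3y3 + 4y4 ≥ 6
  3y1 + 4y2 + 5y3 + 3y4 ≥ 5
  y1, y2, y3, y4 ≥ 0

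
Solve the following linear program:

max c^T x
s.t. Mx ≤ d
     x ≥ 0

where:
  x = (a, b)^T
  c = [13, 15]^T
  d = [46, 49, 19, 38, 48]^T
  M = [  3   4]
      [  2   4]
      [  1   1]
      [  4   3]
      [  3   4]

Evaluate the objective at each vertex of the feasible region:
  z(0, 0) = 0
  z(9.5, 0) = 123.5
  z(2, 10) = 176  ←
  z(0, 11.5) = 172.5
The maximum is at a = 2, b = 10.

a = 2, b = 10, z = 176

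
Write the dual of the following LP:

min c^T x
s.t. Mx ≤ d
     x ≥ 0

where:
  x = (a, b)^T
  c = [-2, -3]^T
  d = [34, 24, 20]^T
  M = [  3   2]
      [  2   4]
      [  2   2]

Primal min cᵀx s.t. Ax ≤ b, x ≥ 0  →  Dual max −bᵀy s.t. Aᵀy ≥ −c, y ≥ 0.

Maximize: z = -34y1 - 24y2 - 20y3

Subject to:
  3y1 + 2y2 + 2y3 ≥ 2
  2y1 + 4y2 + 2y3 ≥ 3
  y1, y2, y3 ≥ 0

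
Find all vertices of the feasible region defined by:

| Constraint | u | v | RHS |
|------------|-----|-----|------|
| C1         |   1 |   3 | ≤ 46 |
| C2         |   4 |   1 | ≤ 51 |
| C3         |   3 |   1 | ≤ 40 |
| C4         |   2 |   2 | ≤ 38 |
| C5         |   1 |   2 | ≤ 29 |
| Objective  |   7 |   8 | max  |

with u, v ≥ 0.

(0, 0), (12.75, 0), (11, 7), (10.5, 8.5), (9, 10), (0, 14.5)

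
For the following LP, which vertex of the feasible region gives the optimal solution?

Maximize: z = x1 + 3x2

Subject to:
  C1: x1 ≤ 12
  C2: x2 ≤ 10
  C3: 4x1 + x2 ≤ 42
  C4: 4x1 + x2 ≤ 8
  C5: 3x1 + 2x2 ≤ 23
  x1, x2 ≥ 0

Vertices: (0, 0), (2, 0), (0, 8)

Evaluate the objective at each vertex of the feasible region:
  z(0, 0) = 0
  z(2, 0) = 2
  z(0, 8) = 24  ←
The maximum is at x1 = 0, x2 = 8.

(0, 8)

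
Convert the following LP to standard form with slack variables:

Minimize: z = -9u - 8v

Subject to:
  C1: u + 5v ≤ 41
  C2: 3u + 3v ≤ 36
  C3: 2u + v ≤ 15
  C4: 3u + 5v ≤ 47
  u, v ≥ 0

min z = -9u - 8v

s.t.
  u + 5v + s1 = 41
  3u + 3v + s2 = 36
  2u + v + s3 = 15
  3u + 5v + s4 = 47
  u, v, s1, s2, s3, s4 ≥ 0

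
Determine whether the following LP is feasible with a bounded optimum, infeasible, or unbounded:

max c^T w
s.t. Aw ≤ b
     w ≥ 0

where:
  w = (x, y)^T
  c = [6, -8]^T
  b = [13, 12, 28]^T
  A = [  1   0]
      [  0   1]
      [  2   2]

Feasible with a bounded optimal solution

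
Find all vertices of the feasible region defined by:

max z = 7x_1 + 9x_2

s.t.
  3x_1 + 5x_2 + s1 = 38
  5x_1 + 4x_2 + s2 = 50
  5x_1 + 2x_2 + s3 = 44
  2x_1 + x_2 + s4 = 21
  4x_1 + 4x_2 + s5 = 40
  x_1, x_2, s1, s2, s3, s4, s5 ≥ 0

(0, 0), (8.8, 0), (8, 2), (6, 4), (0, 7.6)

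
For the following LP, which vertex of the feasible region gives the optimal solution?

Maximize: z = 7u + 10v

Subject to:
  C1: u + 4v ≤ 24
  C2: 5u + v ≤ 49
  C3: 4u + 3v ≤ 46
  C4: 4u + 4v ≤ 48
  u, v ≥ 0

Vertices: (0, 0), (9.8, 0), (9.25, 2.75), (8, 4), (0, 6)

Evaluate the objective at each vertex of the feasible region:
  z(0, 0) = 0
  z(9.8, 0) = 68.6
  z(9.25, 2.75) = 92.25
  z(8, 4) = 96  ←
  z(0, 6) = 60
The maximum is at u = 8, v = 4.

(8, 4)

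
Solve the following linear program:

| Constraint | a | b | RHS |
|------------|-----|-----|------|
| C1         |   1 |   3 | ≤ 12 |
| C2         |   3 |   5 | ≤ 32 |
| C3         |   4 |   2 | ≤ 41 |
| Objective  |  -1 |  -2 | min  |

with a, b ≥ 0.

Evaluate the objective at each vertex of the feasible region:
  z(0, 0) = 0
  z(10.25, 0) = -10.25
  z(10.07, 0.3571) = -10.79
  z(9, 1) = -11  ←
  z(0, 4) = -8
The minimum is at a = 9, b = 1.

a = 9, b = 1, z = -11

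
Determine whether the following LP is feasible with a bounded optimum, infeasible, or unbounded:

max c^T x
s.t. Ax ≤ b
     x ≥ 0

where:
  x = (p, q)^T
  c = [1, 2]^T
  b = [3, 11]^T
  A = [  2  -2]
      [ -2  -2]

Unbounded (objective can increase without bound)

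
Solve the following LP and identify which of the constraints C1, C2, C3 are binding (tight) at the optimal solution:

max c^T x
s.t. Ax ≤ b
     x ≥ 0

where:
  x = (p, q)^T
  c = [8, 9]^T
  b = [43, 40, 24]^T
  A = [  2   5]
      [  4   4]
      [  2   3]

At p = 6, q = 4, compute slack b - a·x for each constraint:
  C1: 43 − 32 = 11  (slack)
  C2: 40 − 40 = 0  (binding)
  C3: 24 − 24 = 0  (binding)

Optimal: p = 6, q = 4
Binding: C2, C3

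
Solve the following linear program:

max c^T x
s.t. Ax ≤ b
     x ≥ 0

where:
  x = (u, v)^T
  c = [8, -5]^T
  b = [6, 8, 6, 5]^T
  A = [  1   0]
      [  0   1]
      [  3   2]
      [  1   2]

Evaluate the objective at each vertex of the feasible region:
  z(0, 0) = 0
  z(2, 0) = 16  ←
  z(0.5, 2.25) = -7.25
  z(0, 2.5) = -12.5
The maximum is at u = 2, v = 0.

u = 2, v = 0, z = 16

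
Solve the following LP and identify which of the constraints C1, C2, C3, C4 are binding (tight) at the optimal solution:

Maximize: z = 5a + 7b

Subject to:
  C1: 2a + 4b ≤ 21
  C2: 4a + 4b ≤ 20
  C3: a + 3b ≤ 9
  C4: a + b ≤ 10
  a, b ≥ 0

At a = 3, b = 2, compute slack b - a·x for each constraint:
  C1: 21 − 14 = 7  (slack)
  C2: 20 − 20 = 0  (binding)
  C3: 9 − 9 = 0  (binding)
  C4: 10 − 5 = 5  (slack)

Optimal: a = 3, b = 2
Binding: C2, C3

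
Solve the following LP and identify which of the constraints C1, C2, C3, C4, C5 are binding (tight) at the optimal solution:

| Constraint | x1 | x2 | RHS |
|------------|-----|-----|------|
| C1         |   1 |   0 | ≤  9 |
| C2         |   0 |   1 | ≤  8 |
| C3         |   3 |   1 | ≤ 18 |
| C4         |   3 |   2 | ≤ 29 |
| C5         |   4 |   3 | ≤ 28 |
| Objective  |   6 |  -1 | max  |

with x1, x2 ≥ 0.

At x1 = 6, x2 = 0, compute slack b - a·x for each constraint:
  C1: 9 − 6 = 3  (slack)
  C2: 8 − 0 = 8  (slack)
  C3: 18 − 18 = 0  (binding)
  C4: 29 − 18 = 11  (slack)
  C5: 28 − 24 = 4  (slack)

Optimal: x1 = 6, x2 = 0
Binding: C3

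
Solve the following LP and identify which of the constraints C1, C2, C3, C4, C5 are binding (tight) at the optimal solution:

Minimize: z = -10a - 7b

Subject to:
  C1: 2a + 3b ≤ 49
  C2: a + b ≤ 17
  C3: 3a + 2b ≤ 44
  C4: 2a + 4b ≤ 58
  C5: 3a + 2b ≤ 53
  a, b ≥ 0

At a = 10, b = 7, compute slack b - a·x for each constraint:
  C1: 49 − 41 = 8  (slack)
  C2: 17 − 17 = 0  (binding)
  C3: 44 − 44 = 0  (binding)
  C4: 58 − 48 = 10  (slack)
  C5: 53 − 44 = 9  (slack)

Optimal: a = 10, b = 7
Binding: C2, C3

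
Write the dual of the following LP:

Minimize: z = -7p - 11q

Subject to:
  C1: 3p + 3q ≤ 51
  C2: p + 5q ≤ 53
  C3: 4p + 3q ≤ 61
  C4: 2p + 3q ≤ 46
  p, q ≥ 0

Primal min cᵀx s.t. Ax ≤ b, x ≥ 0  →  Dual max −bᵀy s.t. Aᵀy ≥ −c, y ≥ 0.

Maximize: z = -51y1 - 53y2 - 61y3 - 46y4

Subject to:
  3y1 + y2 + 4y3 + 2y4 ≥ 7
  3y1 + 5y2 + 3y3 + 3y4 ≥ 11
  y1, y2, y3, y4 ≥ 0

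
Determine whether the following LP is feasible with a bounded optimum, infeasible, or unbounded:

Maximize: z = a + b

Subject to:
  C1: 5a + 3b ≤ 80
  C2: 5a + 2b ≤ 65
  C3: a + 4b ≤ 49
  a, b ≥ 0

Feasible with a bounded optimal solution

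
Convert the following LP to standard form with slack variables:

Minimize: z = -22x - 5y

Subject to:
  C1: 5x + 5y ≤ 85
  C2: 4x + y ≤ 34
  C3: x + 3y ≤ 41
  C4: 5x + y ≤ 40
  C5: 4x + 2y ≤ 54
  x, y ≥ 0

min z = -22x - 5y

s.t.
  5x + 5y + s1 = 85
  4x + y + s2 = 34
  x + 3y + s3 = 41
  5x + y + s4 = 40
  4x + 2y + s5 = 54
  x, y, s1, s2, s3, s4, s5 ≥ 0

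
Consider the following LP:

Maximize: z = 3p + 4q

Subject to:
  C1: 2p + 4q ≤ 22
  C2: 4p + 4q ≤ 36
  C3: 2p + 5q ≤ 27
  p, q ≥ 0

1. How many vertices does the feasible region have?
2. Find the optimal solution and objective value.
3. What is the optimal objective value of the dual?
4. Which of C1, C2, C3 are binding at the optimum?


1. 5
2. p = 7, q = 2, z = 29
3. 29
4. C1, C2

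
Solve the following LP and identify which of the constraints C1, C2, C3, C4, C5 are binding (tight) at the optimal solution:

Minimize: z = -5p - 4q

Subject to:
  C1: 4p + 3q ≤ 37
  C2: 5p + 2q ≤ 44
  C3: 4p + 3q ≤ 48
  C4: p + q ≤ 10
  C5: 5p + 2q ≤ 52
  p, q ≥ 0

At p = 7, q = 3, compute slack b - a·x for each constraint:
  C1: 37 − 37 = 0  (binding)
  C2: 44 − 41 = 3  (slack)
  C3: 48 − 37 = 11  (slack)
  C4: 10 − 10 = 0  (binding)
  C5: 52 − 41 = 11  (slack)

Optimal: p = 7, q = 3
Binding: C1, C4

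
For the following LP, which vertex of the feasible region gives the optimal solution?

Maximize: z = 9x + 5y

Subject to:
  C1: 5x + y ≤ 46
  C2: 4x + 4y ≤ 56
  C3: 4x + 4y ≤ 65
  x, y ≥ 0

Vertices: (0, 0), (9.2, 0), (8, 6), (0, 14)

Evaluate the objective at each vertex of the feasible region:
  z(0, 0) = 0
  z(9.2, 0) = 82.8
  z(8, 6) = 102  ←
  z(0, 14) = 70
The maximum is at x = 8, y = 6.

(8, 6)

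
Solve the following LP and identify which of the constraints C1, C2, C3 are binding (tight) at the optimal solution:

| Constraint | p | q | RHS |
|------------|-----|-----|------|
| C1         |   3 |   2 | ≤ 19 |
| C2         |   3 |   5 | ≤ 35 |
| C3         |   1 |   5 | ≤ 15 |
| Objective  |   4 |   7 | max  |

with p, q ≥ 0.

At p = 5, q = 2, compute slack b - a·x for each constraint:
  C1: 19 − 19 = 0  (binding)
  C2: 35 − 25 = 10  (slack)
  C3: 15 − 15 = 0  (binding)

Optimal: p = 5, q = 2
Binding: C1, C3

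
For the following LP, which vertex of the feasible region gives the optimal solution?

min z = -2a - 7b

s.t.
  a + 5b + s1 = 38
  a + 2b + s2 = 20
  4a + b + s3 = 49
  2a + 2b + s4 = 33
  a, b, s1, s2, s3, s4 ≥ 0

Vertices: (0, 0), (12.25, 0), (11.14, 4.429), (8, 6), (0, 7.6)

Evaluate the objective at each vertex of the feasible region:
  z(0, 0) = 0
  z(12.25, 0) = -24.5
  z(11.14, 4.429) = -53.29
  z(8, 6) = -58  ←
  z(0, 7.6) = -53.2
The minimum is at a = 8, b = 6.

(8, 6)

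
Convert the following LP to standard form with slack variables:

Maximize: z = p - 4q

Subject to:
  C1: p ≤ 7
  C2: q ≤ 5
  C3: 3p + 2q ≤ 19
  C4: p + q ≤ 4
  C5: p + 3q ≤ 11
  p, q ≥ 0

max z = p - 4q

s.t.
  p + s1 = 7
  q + s2 = 5
  3p + 2q + s3 = 19
  p + q + s4 = 4
  p + 3q + s5 = 11
  p, q, s1, s2, s3, s4, s5 ≥ 0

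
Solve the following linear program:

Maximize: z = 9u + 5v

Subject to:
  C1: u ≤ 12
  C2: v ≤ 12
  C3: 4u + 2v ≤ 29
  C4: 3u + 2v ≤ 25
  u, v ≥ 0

Evaluate the objective at each vertex of the feasible region:
  z(0, 0) = 0
  z(7.25, 0) = 65.25
  z(4, 6.5) = 68.5  ←
  z(0.3333, 12) = 63
  z(0, 12) = 60
The maximum is at u = 4, v = 6.5.

u = 4, v = 6.5, z = 68.5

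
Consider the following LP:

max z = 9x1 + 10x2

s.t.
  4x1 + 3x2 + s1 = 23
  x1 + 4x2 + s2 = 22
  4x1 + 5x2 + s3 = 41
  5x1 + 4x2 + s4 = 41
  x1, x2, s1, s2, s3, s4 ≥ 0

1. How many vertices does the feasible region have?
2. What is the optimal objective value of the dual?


1. 4
2. 68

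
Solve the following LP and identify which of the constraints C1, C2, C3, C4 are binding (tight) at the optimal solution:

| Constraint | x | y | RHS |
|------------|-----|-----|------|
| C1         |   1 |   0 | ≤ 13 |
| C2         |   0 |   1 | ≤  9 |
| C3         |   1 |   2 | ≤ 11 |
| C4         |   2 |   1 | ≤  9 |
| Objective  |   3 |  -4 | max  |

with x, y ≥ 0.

At x = 4.5, y = 0, compute slack b - a·x for each constraint:
  C1: 13 − 4.5 = 8.5  (slack)
  C2: 9 − 0 = 9  (slack)
  C3: 11 − 4.5 = 6.5  (slack)
  C4: 9 − 9 = 0  (binding)

Optimal: x = 4.5, y = 0
Binding: C4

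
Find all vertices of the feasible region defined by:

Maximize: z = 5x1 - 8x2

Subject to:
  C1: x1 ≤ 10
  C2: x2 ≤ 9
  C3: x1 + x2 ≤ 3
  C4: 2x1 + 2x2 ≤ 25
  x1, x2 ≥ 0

(0, 0), (3, 0), (0, 3)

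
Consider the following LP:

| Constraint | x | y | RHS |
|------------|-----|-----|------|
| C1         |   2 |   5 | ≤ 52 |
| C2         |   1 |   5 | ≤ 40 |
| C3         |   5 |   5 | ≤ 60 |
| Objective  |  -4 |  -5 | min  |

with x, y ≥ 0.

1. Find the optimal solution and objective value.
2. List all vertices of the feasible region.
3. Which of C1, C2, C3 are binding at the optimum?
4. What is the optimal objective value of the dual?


1. x = 5, y = 7, z = -55
2. (0, 0), (12, 0), (5, 7), (0, 8)
3. C2, C3
4. -55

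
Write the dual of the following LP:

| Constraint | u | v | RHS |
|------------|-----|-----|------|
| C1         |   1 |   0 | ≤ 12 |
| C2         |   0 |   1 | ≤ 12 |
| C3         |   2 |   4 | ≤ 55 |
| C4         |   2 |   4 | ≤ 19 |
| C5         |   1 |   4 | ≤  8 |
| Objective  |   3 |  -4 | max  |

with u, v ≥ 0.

Primal max cᵀx s.t. Ax ≤ b, x ≥ 0  →  Dual min bᵀy s.t. Aᵀy ≥ c, y ≥ 0.

Minimize: z = 12y1 + 12y2 + 55y3 + 19y4 + 8y5

Subject to:
  y1 + 2y3 + 2y4 + y5 ≥ 3
  y2 + 4y3 + 4y4 + 4y5 ≥ -4
  y1, y2, y3, y4, y5 ≥ 0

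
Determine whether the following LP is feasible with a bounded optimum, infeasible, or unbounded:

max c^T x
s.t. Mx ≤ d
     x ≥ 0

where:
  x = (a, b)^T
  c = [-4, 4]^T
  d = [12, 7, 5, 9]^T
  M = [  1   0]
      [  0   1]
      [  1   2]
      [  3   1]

Feasible with a bounded optimal solution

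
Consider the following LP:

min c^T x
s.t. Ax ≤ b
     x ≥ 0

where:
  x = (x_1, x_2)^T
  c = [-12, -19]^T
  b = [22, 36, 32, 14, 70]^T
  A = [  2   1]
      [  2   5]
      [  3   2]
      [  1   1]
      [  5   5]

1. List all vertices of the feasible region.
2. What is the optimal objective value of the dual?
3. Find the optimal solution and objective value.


1. (0, 0), (10.67, 0), (8, 4), (0, 7.2)
2. -172
3. x_1 = 8, x_2 = 4, z = -172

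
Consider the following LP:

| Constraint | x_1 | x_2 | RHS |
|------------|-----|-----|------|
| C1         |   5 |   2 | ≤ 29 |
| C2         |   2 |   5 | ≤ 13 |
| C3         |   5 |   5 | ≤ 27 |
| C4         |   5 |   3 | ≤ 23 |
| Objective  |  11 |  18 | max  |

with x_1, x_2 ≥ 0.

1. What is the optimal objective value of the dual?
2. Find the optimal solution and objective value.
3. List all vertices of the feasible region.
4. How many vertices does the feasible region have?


1. 62
2. x_1 = 4, x_2 = 1, z = 62
3. (0, 0), (4.6, 0), (4, 1), (0, 2.6)
4. 4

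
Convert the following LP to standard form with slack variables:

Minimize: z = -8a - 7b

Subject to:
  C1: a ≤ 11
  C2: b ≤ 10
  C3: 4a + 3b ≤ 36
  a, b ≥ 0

min z = -8a - 7b

s.t.
  a + s1 = 11
  b + s2 = 10
  4a + 3b + s3 = 36
  a, b, s1, s2, s3 ≥ 0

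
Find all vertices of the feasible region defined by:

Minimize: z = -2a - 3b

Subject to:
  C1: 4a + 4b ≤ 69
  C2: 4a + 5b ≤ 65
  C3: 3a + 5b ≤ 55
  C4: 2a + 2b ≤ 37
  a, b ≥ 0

(0, 0), (16.25, 0), (10, 5), (0, 11)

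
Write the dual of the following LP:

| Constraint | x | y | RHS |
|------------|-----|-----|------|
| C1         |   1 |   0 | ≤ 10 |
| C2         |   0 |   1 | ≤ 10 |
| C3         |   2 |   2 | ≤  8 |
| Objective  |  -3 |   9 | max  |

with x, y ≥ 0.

Primal max cᵀx s.t. Ax ≤ b, x ≥ 0  →  Dual min bᵀy s.t. Aᵀy ≥ c, y ≥ 0.

Minimize: z = 10y1 + 10y2 + 8y3

Subject to:
  y1 + 2y3 ≥ -3
  y2 + 2y3 ≥ 9
  y1, y2, y3 ≥ 0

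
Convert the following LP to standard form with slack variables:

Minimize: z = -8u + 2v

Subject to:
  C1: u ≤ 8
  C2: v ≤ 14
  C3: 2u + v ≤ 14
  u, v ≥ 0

min z = -8u + 2v

s.t.
  u + s1 = 8
  v + s2 = 14
  2u + v + s3 = 14
  u, v, s1, s2, s3 ≥ 0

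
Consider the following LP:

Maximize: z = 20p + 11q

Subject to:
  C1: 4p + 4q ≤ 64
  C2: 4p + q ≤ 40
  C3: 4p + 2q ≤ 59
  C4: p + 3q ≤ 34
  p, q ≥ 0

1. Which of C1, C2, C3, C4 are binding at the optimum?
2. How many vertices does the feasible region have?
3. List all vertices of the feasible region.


1. C1, C2
2. 5
3. (0, 0), (10, 0), (8, 8), (7, 9), (0, 11.33)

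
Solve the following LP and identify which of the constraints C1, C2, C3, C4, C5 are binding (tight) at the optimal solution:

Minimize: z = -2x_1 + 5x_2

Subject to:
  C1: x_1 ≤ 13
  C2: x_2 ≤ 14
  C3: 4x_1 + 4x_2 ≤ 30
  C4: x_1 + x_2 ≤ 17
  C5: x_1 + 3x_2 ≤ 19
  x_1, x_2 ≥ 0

At x_1 = 7.5, x_2 = 0, compute slack b - a·x for each constraint:
  C1: 13 − 7.5 = 5.5  (slack)
  C2: 14 − 0 = 14  (slack)
  C3: 30 − 30 = 0  (binding)
  C4: 17 − 7.5 = 9.5  (slack)
  C5: 19 − 7.5 = 11.5  (slack)

Optimal: x_1 = 7.5, x_2 = 0
Binding: C3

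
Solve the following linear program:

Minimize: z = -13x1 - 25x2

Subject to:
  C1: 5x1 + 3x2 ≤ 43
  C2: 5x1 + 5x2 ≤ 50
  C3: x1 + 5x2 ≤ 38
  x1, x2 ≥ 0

Evaluate the objective at each vertex of the feasible region:
  z(0, 0) = 0
  z(8.6, 0) = -111.8
  z(6.5, 3.5) = -172
  z(3, 7) = -214  ←
  z(0, 7.6) = -190
The minimum is at x1 = 3, x2 = 7.

x1 = 3, x2 = 7, z = -214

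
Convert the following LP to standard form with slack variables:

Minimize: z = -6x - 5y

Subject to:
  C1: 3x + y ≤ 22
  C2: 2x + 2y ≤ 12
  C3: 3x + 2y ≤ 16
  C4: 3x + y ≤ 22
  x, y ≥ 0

min z = -6x - 5y

s.t.
  3x + y + s1 = 22
  2x + 2y + s2 = 12
  3x + 2y + s3 = 16
  3x + y + s4 = 22
  x, y, s1, s2, s3, s4 ≥ 0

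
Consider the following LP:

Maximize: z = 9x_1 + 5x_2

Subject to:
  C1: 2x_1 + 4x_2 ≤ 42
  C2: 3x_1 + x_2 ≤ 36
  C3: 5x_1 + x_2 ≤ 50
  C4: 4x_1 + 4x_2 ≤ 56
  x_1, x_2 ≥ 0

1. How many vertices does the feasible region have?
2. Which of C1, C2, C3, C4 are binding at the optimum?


1. 5
2. C3, C4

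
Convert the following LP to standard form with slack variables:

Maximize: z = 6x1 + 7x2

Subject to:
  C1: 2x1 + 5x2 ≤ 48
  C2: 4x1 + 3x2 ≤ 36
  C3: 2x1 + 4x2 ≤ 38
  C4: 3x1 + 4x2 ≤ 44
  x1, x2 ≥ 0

max z = 6x1 + 7x2

s.t.
  2x1 + 5x2 + s1 = 48
  4x1 + 3x2 + s2 = 36
  2x1 + 4x2 + s3 = 38
  3x1 + 4x2 + s4 = 44
  x1, x2, s1, s2, s3, s4 ≥ 0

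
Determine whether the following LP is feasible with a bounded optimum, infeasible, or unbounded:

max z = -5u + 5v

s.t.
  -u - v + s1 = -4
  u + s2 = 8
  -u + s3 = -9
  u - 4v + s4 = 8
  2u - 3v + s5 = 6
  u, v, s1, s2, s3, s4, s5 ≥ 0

Infeasible (no feasible solution exists)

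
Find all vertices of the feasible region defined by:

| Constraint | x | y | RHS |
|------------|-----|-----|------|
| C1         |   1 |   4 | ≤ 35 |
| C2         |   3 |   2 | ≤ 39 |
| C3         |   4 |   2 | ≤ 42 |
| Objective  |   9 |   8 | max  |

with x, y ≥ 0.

(0, 0), (10.5, 0), (7, 7), (0, 8.75)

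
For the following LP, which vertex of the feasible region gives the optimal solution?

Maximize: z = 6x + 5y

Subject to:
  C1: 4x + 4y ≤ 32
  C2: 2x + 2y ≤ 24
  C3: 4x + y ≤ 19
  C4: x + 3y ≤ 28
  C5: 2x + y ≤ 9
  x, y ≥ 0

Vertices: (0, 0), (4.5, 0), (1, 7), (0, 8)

Evaluate the objective at each vertex of the feasible region:
  z(0, 0) = 0
  z(4.5, 0) = 27
  z(1, 7) = 41  ←
  z(0, 8) = 40
The maximum is at x = 1, y = 7.

(1, 7)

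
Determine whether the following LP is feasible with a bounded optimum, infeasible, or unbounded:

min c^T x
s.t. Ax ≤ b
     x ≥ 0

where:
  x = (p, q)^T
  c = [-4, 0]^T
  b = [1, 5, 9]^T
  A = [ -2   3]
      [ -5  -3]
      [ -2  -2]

Unbounded (objective can decrease without bound)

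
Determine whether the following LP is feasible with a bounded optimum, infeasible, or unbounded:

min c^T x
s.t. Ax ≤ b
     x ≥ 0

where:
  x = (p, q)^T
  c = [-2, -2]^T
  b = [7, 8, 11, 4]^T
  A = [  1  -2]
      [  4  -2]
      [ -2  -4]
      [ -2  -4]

Unbounded (objective can decrease without bound)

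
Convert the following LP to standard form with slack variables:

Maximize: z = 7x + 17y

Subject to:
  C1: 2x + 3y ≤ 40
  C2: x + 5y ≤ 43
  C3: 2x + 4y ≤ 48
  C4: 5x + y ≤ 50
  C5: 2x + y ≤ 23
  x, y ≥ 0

max z = 7x + 17y

s.t.
  2x + 3y + s1 = 40
  x + 5y + s2 = 43
  2x + 4y + s3 = 48
  5x + y + s4 = 50
  2x + y + s5 = 23
  x, y, s1, s2, s3, s4, s5 ≥ 0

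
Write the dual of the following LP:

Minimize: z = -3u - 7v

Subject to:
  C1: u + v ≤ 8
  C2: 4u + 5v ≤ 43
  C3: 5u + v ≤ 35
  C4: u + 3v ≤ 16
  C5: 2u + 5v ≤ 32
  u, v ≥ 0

Primal min cᵀx s.t. Ax ≤ b, x ≥ 0  →  Dual max −bᵀy s.t. Aᵀy ≥ −c, y ≥ 0.

Maximize: z = -8y1 - 43y2 - 35y3 - 16y4 - 32y5

Subject to:
  y1 + 4y2 + 5y3 + y4 + 2y5 ≥ 3
  y1 + 5y2 + y3 + 3y4 + 5y5 ≥ 7
  y1, y2, y3, y4, y5 ≥ 0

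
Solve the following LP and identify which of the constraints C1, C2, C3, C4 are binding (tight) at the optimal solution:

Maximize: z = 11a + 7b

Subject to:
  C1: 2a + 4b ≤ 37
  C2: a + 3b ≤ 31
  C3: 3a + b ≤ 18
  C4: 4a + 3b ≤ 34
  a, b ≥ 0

At a = 4, b = 6, compute slack b - a·x for each constraint:
  C1: 37 − 32 = 5  (slack)
  C2: 31 − 22 = 9  (slack)
  C3: 18 − 18 = 0  (binding)
  C4: 34 − 34 = 0  (binding)

Optimal: a = 4, b = 6
Binding: C3, C4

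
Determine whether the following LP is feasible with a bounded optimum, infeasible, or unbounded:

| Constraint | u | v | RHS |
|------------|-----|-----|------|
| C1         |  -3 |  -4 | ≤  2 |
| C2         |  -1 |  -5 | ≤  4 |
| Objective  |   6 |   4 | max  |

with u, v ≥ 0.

Unbounded (objective can increase without bound)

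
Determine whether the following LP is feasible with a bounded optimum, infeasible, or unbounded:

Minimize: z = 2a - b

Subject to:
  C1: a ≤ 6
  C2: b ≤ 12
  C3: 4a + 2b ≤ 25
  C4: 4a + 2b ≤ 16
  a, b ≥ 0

Feasible with a bounded optimal solution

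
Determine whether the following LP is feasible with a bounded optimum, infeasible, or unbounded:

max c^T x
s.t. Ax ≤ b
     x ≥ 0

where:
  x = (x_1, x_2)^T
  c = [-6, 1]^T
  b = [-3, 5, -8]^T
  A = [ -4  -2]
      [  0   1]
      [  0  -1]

Infeasible (no feasible solution exists)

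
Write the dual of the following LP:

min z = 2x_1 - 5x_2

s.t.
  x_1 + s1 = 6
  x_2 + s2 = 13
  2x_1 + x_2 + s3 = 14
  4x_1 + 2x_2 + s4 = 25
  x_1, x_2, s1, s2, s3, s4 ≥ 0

Primal min cᵀx s.t. Ax ≤ b, x ≥ 0  →  Dual max −bᵀy s.t. Aᵀy ≥ −c, y ≥ 0.

Maximize: z = -6y1 - 13y2 - 14y3 - 25y4

Subject to:
  y1 + 2y3 + 4y4 ≥ -2
  y2 + y3 + 2y4 ≥ 5
  y1, y2, y3, y4 ≥ 0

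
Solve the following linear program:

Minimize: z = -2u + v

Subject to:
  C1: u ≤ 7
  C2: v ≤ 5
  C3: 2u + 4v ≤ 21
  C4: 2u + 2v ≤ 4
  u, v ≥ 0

Evaluate the objective at each vertex of the feasible region:
  z(0, 0) = 0
  z(2, 0) = -4  ←
  z(0, 2) = 2
The minimum is at u = 2, v = 0.

u = 2, v = 0, z = -4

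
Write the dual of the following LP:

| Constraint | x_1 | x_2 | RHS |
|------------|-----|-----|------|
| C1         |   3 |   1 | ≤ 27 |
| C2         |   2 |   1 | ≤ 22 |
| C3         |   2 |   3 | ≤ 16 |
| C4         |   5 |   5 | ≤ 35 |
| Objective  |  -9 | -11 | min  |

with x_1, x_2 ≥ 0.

Primal min cᵀx s.t. Ax ≤ b, x ≥ 0  →  Dual max −bᵀy s.t. Aᵀy ≥ −c, y ≥ 0.

Maximize: z = -27y1 - 22y2 - 16y3 - 35y4

Subject to:
  3y1 + 2y2 + 2y3 + 5y4 ≥ 9
  y1 + y2 + 3y3 + 5y4 ≥ 11
  y1, y2, y3, y4 ≥ 0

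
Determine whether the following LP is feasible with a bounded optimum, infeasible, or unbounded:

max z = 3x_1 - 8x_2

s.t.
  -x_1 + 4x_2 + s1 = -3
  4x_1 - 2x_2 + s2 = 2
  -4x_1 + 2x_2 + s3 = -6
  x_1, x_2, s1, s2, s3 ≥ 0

Infeasible (no feasible solution exists)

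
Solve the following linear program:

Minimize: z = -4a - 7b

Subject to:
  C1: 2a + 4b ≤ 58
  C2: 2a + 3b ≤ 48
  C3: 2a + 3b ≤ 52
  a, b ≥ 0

Evaluate the objective at each vertex of the feasible region:
  z(0, 0) = 0
  z(24, 0) = -96
  z(9, 10) = -106  ←
  z(0, 14.5) = -101.5
The minimum is at a = 9, b = 10.

a = 9, b = 10, z = -106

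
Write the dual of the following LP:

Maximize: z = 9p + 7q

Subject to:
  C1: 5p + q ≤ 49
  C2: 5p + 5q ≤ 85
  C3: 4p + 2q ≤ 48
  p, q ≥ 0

Primal max cᵀx s.t. Ax ≤ b, x ≥ 0  →  Dual min bᵀy s.t. Aᵀy ≥ c, y ≥ 0.

Minimize: z = 49y1 + 85y2 + 48y3

Subject to:
  5y1 + 5y2 + 4y3 ≥ 9
  y1 + 5y2 + 2y3 ≥ 7
  y1, y2, y3 ≥ 0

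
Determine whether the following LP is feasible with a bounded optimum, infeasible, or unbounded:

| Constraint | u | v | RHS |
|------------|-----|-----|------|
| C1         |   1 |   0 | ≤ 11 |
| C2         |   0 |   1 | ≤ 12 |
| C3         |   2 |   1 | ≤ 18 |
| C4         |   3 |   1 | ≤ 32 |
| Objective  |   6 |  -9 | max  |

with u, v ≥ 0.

Feasible with a bounded optimal solution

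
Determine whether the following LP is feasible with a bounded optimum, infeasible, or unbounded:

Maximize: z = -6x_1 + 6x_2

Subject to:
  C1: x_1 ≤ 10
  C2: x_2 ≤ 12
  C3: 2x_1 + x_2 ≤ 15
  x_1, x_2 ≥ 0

Feasible with a bounded optimal solution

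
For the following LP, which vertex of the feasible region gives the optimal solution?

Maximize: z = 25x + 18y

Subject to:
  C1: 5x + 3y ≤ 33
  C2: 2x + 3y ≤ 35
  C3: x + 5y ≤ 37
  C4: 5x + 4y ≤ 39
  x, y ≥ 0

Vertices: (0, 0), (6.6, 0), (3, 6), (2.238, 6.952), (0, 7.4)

Evaluate the objective at each vertex of the feasible region:
  z(0, 0) = 0
  z(6.6, 0) = 165
  z(3, 6) = 183  ←
  z(2.238, 6.952) = 181.1
  z(0, 7.4) = 133.2
The maximum is at x = 3, y = 6.

(3, 6)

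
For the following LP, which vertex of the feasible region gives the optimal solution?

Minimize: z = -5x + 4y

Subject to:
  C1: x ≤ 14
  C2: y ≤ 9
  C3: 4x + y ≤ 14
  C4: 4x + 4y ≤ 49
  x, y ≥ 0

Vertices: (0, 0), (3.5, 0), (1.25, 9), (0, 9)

Evaluate the objective at each vertex of the feasible region:
  z(0, 0) = 0
  z(3.5, 0) = -17.5  ←
  z(1.25, 9) = 29.75
  z(0, 9) = 36
The minimum is at x = 3.5, y = 0.

(3.5, 0)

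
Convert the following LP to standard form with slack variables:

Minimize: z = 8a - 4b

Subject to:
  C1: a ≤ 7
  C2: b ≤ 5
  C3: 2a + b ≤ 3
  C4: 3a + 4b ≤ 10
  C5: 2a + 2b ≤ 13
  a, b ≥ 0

min z = 8a - 4b

s.t.
  a + s1 = 7
  b + s2 = 5
  2a + b + s3 = 3
  3a + 4b + s4 = 10
  2a + 2b + s5 = 13
  a, b, s1, s2, s3, s4, s5 ≥ 0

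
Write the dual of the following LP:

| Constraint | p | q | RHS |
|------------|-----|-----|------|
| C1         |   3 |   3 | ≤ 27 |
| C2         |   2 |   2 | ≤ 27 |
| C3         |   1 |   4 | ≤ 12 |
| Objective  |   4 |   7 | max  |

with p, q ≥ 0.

Primal max cᵀx s.t. Ax ≤ b, x ≥ 0  →  Dual min bᵀy s.t. Aᵀy ≥ c, y ≥ 0.

Minimize: z = 27y1 + 27y2 + 12y3

Subject to:
  3y1 + 2y2 + y3 ≥ 4
  3y1 + 2y2 + 4y3 ≥ 7
  y1, y2, y3 ≥ 0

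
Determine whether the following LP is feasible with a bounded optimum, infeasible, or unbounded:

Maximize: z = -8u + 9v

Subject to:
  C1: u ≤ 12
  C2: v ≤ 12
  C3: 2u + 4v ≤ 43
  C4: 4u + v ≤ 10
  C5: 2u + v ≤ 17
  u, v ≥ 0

Feasible with a bounded optimal solution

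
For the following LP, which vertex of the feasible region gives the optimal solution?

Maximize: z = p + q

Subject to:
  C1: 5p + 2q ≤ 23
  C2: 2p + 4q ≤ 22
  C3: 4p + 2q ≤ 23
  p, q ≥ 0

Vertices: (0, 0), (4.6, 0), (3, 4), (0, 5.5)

Evaluate the objective at each vertex of the feasible region:
  z(0, 0) = 0
  z(4.6, 0) = 4.6
  z(3, 4) = 7  ←
  z(0, 5.5) = 5.5
The maximum is at p = 3, q = 4.

(3, 4)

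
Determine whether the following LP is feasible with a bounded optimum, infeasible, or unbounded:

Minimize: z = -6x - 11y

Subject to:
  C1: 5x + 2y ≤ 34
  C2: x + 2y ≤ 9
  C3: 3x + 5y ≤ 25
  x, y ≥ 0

Feasible with a bounded optimal solution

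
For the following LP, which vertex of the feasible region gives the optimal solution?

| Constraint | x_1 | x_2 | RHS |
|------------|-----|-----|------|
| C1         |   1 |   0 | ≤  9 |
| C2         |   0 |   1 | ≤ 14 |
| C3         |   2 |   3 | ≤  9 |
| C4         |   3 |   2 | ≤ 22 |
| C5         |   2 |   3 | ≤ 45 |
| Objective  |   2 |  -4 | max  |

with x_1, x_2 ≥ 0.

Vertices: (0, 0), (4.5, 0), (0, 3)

Evaluate the objective at each vertex of the feasible region:
  z(0, 0) = 0
  z(4.5, 0) = 9  ←
  z(0, 3) = -12
The maximum is at x_1 = 4.5, x_2 = 0.

(4.5, 0)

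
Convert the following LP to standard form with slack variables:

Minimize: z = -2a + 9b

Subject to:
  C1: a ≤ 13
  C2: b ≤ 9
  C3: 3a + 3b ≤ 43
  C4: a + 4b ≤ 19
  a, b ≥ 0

min z = -2a + 9b

s.t.
  a + s1 = 13
  b + s2 = 9
  3a + 3b + s3 = 43
  a + 4b + s4 = 19
  a, b, s1, s2, s3, s4 ≥ 0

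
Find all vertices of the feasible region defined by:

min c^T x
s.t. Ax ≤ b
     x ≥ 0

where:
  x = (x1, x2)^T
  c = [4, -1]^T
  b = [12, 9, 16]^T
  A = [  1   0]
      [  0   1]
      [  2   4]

(0, 0), (8, 0), (0, 4)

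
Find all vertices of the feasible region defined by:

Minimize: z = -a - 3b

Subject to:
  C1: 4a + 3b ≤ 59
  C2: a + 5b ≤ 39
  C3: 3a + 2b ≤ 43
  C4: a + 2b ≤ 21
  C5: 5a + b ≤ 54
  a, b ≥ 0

(0, 0), (10.8, 0), (9.667, 5.667), (9, 6), (0, 7.8)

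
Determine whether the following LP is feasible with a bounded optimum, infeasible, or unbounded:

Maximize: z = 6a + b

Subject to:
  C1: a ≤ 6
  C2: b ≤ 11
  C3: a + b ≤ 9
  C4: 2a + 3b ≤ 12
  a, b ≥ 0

Feasible with a bounded optimal solution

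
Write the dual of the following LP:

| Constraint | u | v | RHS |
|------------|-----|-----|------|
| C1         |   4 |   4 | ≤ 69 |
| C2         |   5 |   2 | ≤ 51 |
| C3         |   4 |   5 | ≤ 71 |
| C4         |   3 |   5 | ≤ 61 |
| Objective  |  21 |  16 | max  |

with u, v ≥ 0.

Primal max cᵀx s.t. Ax ≤ b, x ≥ 0  →  Dual min bᵀy s.t. Aᵀy ≥ c, y ≥ 0.

Minimize: z = 69y1 + 51y2 + 71y3 + 61y4

Subject to:
  4y1 + 5y2 + 4y3 + 3y4 ≥ 21
  4y1 + 2y2 + 5y3 + 5y4 ≥ 16
  y1, y2, y3, y4 ≥ 0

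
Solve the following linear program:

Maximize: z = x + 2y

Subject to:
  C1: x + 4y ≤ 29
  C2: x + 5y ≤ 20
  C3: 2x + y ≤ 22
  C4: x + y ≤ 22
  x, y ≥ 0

Evaluate the objective at each vertex of the feasible region:
  z(0, 0) = 0
  z(11, 0) = 11
  z(10, 2) = 14  ←
  z(0, 4) = 8
The maximum is at x = 10, y = 2.

x = 10, y = 2, z = 14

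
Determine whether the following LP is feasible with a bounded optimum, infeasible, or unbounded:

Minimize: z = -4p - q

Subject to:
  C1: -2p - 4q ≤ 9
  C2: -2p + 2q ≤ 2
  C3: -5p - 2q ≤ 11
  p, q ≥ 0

Unbounded (objective can decrease without bound)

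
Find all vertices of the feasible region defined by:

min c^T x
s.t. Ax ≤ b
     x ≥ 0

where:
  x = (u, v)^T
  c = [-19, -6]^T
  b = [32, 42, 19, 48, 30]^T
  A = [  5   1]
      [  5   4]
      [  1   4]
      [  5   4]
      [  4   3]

(0, 0), (6.4, 0), (6, 2), (4.846, 3.538), (0, 4.75)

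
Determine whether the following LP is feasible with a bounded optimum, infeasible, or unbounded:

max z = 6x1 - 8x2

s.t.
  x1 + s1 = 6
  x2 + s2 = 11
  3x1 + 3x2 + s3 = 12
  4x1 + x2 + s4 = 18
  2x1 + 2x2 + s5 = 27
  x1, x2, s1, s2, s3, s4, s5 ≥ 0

Feasible with a bounded optimal solution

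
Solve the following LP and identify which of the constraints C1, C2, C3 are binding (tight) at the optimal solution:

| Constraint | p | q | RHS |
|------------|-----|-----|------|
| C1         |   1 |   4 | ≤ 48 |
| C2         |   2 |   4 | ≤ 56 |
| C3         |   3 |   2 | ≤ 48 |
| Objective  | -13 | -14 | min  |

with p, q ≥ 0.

At p = 10, q = 9, compute slack b - a·x for each constraint:
  C1: 48 − 46 = 2  (slack)
  C2: 56 − 56 = 0  (binding)
  C3: 48 − 48 = 0  (binding)

Optimal: p = 10, q = 9
Binding: C2, C3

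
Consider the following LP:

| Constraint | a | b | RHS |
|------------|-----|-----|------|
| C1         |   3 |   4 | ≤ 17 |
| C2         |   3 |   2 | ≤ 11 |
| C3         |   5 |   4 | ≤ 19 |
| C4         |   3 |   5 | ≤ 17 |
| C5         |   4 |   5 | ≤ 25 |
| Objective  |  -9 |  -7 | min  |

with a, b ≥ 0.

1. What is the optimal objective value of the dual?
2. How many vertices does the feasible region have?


1. -34
2. 5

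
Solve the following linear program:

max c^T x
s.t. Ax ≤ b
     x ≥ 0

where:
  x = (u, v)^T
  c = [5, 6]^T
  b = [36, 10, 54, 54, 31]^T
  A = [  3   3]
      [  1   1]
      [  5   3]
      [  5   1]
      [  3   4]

Evaluate the objective at each vertex of the feasible region:
  z(0, 0) = 0
  z(10, 0) = 50
  z(9, 1) = 51  ←
  z(0, 7.75) = 46.5
The maximum is at u = 9, v = 1.

u = 9, v = 1, z = 51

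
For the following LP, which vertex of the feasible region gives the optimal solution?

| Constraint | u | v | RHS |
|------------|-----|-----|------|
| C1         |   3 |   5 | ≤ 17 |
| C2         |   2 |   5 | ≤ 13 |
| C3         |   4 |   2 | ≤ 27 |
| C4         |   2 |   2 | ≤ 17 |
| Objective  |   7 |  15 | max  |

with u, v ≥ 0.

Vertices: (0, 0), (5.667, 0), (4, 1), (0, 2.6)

Evaluate the objective at each vertex of the feasible region:
  z(0, 0) = 0
  z(5.667, 0) = 39.67
  z(4, 1) = 43  ←
  z(0, 2.6) = 39
The maximum is at u = 4, v = 1.

(4, 1)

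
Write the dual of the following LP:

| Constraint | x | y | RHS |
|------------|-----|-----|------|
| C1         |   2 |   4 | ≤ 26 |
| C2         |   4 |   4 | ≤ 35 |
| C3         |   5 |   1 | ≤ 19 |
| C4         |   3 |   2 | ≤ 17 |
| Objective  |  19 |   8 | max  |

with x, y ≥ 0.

Primal max cᵀx s.t. Ax ≤ b, x ≥ 0  →  Dual min bᵀy s.t. Aᵀy ≥ c, y ≥ 0.

Minimize: z = 26y1 + 35y2 + 19y3 + 17y4

Subject to:
  2y1 + 4y2 + 5y3 + 3y4 ≥ 19
  4y1 + 4y2 + y3 + 2y4 ≥ 8
  y1, y2, y3, y4 ≥ 0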